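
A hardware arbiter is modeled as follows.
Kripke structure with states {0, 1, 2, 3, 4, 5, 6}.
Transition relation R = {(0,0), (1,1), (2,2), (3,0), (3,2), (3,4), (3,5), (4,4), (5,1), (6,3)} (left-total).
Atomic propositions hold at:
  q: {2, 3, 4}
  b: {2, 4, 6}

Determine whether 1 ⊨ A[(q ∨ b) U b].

Sat(q ∨ b) = {2, 3, 4, 6}
A[(q ∨ b) U b]: least fixpoint, start Z0 = Sat(b) = {2, 4, 6}, add states in Sat(q ∨ b) with every successor in Z. Already a fixed point.
Sat(A[(q ∨ b) U b]) = {2, 4, 6}
1 ∉ Sat(A[(q ∨ b) U b]) = {2, 4, 6}, so the formula does not hold at 1.

No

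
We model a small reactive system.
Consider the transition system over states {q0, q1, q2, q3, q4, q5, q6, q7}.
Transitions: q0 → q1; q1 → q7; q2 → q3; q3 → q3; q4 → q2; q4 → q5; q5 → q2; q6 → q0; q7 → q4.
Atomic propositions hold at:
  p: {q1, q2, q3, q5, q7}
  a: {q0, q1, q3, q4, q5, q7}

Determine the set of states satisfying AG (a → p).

{q2, q3, q5}

Sat(a → p) = {q1, q2, q3, q5, q6, q7}
AG (a → p): greatest fixpoint, start Z0 = {q1, q2, q3, q5, q6, q7}, keep only states in Sat with every successor in Z. Z1 = {q1, q2, q3, q5}; Z2 = {q2, q3, q5}; fixed.
Sat(AG (a → p)) = {q2, q3, q5}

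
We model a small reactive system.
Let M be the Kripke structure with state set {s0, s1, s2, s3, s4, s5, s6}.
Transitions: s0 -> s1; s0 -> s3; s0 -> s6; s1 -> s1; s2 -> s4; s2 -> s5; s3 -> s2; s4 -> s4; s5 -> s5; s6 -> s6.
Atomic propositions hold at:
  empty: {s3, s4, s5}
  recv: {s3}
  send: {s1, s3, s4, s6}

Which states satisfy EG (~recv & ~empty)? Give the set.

Sat(~recv) = {s0, s1, s2, s4, s5, s6}
Sat(~empty) = {s0, s1, s2, s6}
Sat(~recv & ~empty) = {s0, s1, s2, s6}
EG (~recv & ~empty): greatest fixpoint, start Z0 = {s0, s1, s2, s6}, keep only states in Sat with some successor in Z. Z1 = {s0, s1, s6}; fixed.
Sat(EG (~recv & ~empty)) = {s0, s1, s6}

{s0, s1, s6}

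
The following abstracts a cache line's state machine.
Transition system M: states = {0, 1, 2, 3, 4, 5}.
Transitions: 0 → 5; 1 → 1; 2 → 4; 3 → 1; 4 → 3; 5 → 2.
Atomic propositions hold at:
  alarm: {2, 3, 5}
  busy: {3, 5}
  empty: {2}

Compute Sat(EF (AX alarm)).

{0, 2, 4, 5}

Sat(AX alarm) = {s : every successor in {2, 3, 5}} = {0, 4, 5}
EF (AX alarm): least fixpoint, start Z0 = {0, 4, 5}, add states with some successor in Z. Z1 = {0, 2, 4, 5}; fixed.
Sat(EF (AX alarm)) = {0, 2, 4, 5}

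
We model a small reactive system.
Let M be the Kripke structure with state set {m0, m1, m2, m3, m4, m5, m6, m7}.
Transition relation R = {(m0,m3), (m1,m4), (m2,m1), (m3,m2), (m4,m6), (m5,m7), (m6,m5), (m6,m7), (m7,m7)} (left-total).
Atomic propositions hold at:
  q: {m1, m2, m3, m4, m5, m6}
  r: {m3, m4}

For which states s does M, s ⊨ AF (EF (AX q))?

{m0, m1, m2, m3, m4}

Sat(AX q) = {s : every successor in {m1, m2, m3, m4, m5, m6}} = {m0, m1, m2, m3, m4}
EF (AX q): least fixpoint, start Z0 = {m0, m1, m2, m3, m4}, add states with some successor in Z. Already a fixed point.
Sat(EF (AX q)) = {m0, m1, m2, m3, m4}
AF (EF (AX q)): least fixpoint, start Z0 = {m0, m1, m2, m3, m4}, add states with every successor in Z. Already a fixed point.
Sat(AF (EF (AX q))) = {m0, m1, m2, m3, m4}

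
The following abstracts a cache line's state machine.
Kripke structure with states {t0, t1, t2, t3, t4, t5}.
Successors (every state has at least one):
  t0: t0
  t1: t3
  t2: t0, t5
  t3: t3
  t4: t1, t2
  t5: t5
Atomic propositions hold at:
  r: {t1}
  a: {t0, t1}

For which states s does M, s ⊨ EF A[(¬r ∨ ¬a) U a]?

{t0, t1, t2, t4}

Sat(¬r) = {t0, t2, t3, t4, t5}
Sat(¬a) = {t2, t3, t4, t5}
Sat(¬r ∨ ¬a) = {t0, t2, t3, t4, t5}
A[(¬r ∨ ¬a) U a]: least fixpoint, start Z0 = Sat(a) = {t0, t1}, add states in Sat(¬r ∨ ¬a) with every successor in Z. Already a fixed point.
Sat(A[(¬r ∨ ¬a) U a]) = {t0, t1}
EF A[(¬r ∨ ¬a) U a]: least fixpoint, start Z0 = {t0, t1}, add states with some successor in Z. Z1 = {t0, t1, t2, t4}; fixed.
Sat(EF A[(¬r ∨ ¬a) U a]) = {t0, t1, t2, t4}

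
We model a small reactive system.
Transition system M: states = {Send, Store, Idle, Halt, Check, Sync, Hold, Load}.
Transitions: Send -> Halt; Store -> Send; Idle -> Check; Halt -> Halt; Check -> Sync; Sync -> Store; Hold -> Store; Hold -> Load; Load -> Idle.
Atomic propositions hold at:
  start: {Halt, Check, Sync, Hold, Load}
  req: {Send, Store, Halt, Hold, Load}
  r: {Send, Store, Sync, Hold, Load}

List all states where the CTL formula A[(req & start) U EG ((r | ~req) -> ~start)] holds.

Sat(req & start) = {Halt, Hold, Load}
Sat(~req) = {Idle, Check, Sync}
Sat(r | ~req) = {Send, Store, Idle, Check, Sync, Hold, Load}
Sat(~start) = {Send, Store, Idle}
Sat((r | ~req) -> ~start) = {Send, Store, Idle, Halt}
EG ((r | ~req) -> ~start): greatest fixpoint, start Z0 = {Send, Store, Idle, Halt}, keep only states in Sat with some successor in Z. Z1 = {Send, Store, Halt}; fixed.
Sat(EG ((r | ~req) -> ~start)) = {Send, Store, Halt}
A[(req & start) U EG ((r | ~req) -> ~start)]: least fixpoint, start Z0 = Sat(EG ((r | ~req) -> ~start)) = {Send, Store, Halt}, add states in Sat(req & start) with every successor in Z. Already a fixed point.
Sat(A[(req & start) U EG ((r | ~req) -> ~start)]) = {Send, Store, Halt}

{Send, Store, Halt}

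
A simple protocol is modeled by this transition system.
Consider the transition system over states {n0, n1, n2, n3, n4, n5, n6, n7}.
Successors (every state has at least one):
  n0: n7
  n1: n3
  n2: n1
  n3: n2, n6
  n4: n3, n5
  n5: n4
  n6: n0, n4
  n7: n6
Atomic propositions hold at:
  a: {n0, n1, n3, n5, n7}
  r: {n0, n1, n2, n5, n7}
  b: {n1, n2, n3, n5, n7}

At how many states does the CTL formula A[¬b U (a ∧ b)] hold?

7

Sat(¬b) = {n0, n4, n6}
Sat(a ∧ b) = {n1, n3, n5, n7}
A[¬b U (a ∧ b)]: least fixpoint, start Z0 = Sat((a ∧ b)) = {n1, n3, n5, n7}, add states in Sat(¬b) with every successor in Z. Z1 = {n0, n1, n3, n4, n5, n7}; Z2 = {n0, n1, n3, n4, n5, n6, n7}; fixed.
Sat(A[¬b U (a ∧ b)]) = {n0, n1, n3, n4, n5, n6, n7}
|Sat(A[¬b U (a ∧ b)])| = |{n0, n1, n3, n4, n5, n6, n7}| = 7.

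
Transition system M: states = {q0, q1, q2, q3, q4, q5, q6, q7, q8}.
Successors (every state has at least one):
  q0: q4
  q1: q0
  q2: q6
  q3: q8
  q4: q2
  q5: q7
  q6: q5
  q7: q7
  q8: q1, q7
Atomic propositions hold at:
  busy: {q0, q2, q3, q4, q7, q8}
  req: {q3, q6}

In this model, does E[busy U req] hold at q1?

E[busy U req]: least fixpoint, start Z0 = Sat(req) = {q3, q6}, add states in Sat(busy) with some successor in Z. Z1 = {q2, q3, q6}; Z2 = {q2, q3, q4, q6}; Z3 = {q0, q2, q3, q4, q6}; fixed.
Sat(E[busy U req]) = {q0, q2, q3, q4, q6}
q1 ∉ Sat(E[busy U req]) = {q0, q2, q3, q4, q6}, so the formula does not hold at q1.

No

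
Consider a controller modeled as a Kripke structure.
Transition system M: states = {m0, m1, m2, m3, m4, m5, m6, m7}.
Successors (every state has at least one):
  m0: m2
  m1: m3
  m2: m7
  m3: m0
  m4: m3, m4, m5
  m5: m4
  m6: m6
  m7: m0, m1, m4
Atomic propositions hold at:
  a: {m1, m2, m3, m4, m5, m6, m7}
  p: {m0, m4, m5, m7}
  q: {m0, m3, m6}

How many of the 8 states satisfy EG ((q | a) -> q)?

Sat(q | a) = {m0, m1, m2, m3, m4, m5, m6, m7}
Sat((q | a) -> q) = {m0, m3, m6}
EG ((q | a) -> q): greatest fixpoint, start Z0 = {m0, m3, m6}, keep only states in Sat with some successor in Z. Z1 = {m3, m6}; Z2 = {m6}; fixed.
Sat(EG ((q | a) -> q)) = {m6}
|Sat(EG ((q | a) -> q))| = |{m6}| = 1.

1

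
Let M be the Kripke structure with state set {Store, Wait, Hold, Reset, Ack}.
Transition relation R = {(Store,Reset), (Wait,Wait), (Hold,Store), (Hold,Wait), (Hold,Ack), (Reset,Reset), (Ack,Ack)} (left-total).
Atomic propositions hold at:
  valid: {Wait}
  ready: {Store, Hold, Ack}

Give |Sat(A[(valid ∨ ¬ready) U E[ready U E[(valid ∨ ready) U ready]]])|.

3

Sat(¬ready) = {Wait, Reset}
Sat(valid ∨ ¬ready) = {Wait, Reset}
Sat(valid ∨ ready) = {Store, Wait, Hold, Ack}
E[(valid ∨ ready) U ready]: least fixpoint, start Z0 = Sat(ready) = {Store, Hold, Ack}, add states in Sat(valid ∨ ready) with some successor in Z. Already a fixed point.
Sat(E[(valid ∨ ready) U ready]) = {Store, Hold, Ack}
E[ready U E[(valid ∨ ready) U ready]]: least fixpoint, start Z0 = Sat(E[(valid ∨ ready) U ready]) = {Store, Hold, Ack}, add states in Sat(ready) with some successor in Z. Already a fixed point.
Sat(E[ready U E[(valid ∨ ready) U ready]]) = {Store, Hold, Ack}
A[(valid ∨ ¬ready) U E[ready U E[(valid ∨ ready) U ready]]]: least fixpoint, start Z0 = Sat(E[ready U E[(valid ∨ ready) U ready]]) = {Store, Hold, Ack}, add states in Sat(valid ∨ ¬ready) with every successor in Z. Already a fixed point.
Sat(A[(valid ∨ ¬ready) U E[ready U E[(valid ∨ ready) U ready]]]) = {Store, Hold, Ack}
|Sat(A[(valid ∨ ¬ready) U E[ready U E[(valid ∨ ready) U ready]]])| = |{Store, Hold, Ack}| = 3.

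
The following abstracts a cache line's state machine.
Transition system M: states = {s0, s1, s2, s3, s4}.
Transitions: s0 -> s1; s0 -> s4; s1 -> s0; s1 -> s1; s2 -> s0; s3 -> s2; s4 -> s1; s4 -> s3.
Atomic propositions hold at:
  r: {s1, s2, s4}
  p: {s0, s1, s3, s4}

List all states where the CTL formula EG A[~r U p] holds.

{s0, s1, s4}

Sat(~r) = {s0, s3}
A[~r U p]: least fixpoint, start Z0 = Sat(p) = {s0, s1, s3, s4}, add states in Sat(~r) with every successor in Z. Already a fixed point.
Sat(A[~r U p]) = {s0, s1, s3, s4}
EG A[~r U p]: greatest fixpoint, start Z0 = {s0, s1, s3, s4}, keep only states in Sat with some successor in Z. Z1 = {s0, s1, s4}; fixed.
Sat(EG A[~r U p]) = {s0, s1, s4}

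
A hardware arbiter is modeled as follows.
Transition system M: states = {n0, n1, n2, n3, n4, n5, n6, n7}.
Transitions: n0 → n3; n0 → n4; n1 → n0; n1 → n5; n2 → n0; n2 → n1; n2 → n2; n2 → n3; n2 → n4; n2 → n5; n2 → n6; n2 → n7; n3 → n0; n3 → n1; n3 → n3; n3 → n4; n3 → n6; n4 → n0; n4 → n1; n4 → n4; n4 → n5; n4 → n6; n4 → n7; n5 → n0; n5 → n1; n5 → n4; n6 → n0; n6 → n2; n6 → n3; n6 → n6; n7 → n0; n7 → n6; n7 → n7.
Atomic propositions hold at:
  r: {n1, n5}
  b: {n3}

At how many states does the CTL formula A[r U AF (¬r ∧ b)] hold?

1

Sat(¬r) = {n0, n2, n3, n4, n6, n7}
Sat(¬r ∧ b) = {n3}
AF (¬r ∧ b): least fixpoint, start Z0 = {n3}, add states with every successor in Z. Already a fixed point.
Sat(AF (¬r ∧ b)) = {n3}
A[r U AF (¬r ∧ b)]: least fixpoint, start Z0 = Sat(AF (¬r ∧ b)) = {n3}, add states in Sat(r) with every successor in Z. Already a fixed point.
Sat(A[r U AF (¬r ∧ b)]) = {n3}
|Sat(A[r U AF (¬r ∧ b)])| = |{n3}| = 1.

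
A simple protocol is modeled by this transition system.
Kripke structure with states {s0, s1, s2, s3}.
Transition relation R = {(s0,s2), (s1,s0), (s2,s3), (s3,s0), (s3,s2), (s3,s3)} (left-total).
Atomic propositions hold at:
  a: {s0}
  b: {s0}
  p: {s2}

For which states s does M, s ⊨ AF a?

AF a: least fixpoint, start Z0 = {s0}, add states with every successor in Z. Z1 = {s0, s1}; fixed.
Sat(AF a) = {s0, s1}

{s0, s1}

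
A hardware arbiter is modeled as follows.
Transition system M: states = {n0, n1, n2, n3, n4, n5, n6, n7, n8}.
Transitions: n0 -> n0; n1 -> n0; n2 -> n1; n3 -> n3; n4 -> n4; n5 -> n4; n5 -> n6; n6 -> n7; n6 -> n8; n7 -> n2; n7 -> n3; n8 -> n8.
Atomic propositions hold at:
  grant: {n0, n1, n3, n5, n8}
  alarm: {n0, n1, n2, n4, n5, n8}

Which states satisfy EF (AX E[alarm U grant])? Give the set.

{n0, n1, n2, n3, n5, n6, n7, n8}

E[alarm U grant]: least fixpoint, start Z0 = Sat(grant) = {n0, n1, n3, n5, n8}, add states in Sat(alarm) with some successor in Z. Z1 = {n0, n1, n2, n3, n5, n8}; fixed.
Sat(E[alarm U grant]) = {n0, n1, n2, n3, n5, n8}
Sat(AX E[alarm U grant]) = {s : every successor in {n0, n1, n2, n3, n5, n8}} = {n0, n1, n2, n3, n7, n8}
EF (AX E[alarm U grant]): least fixpoint, start Z0 = {n0, n1, n2, n3, n7, n8}, add states with some successor in Z. Z1 = {n0, n1, n2, n3, n6, n7, n8}; Z2 = {n0, n1, n2, n3, n5, n6, n7, n8}; fixed.
Sat(EF (AX E[alarm U grant])) = {n0, n1, n2, n3, n5, n6, n7, n8}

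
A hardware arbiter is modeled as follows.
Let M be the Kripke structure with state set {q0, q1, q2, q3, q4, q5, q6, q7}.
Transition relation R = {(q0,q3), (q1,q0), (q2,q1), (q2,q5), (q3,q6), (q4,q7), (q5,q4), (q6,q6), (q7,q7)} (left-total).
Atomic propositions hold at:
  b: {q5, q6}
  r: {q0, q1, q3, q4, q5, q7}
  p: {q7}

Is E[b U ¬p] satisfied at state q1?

Sat(¬p) = {q0, q1, q2, q3, q4, q5, q6}
E[b U ¬p]: least fixpoint, start Z0 = Sat(¬p) = {q0, q1, q2, q3, q4, q5, q6}, add states in Sat(b) with some successor in Z. Already a fixed point.
Sat(E[b U ¬p]) = {q0, q1, q2, q3, q4, q5, q6}
q1 ∈ Sat(E[b U ¬p]) = {q0, q1, q2, q3, q4, q5, q6}, so the formula holds at q1.

Yes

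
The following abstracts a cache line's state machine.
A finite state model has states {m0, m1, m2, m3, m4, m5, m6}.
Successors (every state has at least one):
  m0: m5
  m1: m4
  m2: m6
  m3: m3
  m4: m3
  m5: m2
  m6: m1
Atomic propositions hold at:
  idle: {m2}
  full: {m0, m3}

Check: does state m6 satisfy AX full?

No

Sat(AX full) = {s : every successor in {m0, m3}} = {m3, m4}
m6 ∉ Sat(AX full) = {m3, m4}, so the formula does not hold at m6.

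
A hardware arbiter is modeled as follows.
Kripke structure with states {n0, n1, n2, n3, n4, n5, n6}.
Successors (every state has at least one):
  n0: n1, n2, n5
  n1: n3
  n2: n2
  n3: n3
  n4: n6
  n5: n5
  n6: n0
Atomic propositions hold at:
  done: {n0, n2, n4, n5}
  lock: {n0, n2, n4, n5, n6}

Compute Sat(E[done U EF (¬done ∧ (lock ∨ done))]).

{n4, n6}

Sat(¬done) = {n1, n3, n6}
Sat(lock ∨ done) = {n0, n2, n4, n5, n6}
Sat(¬done ∧ (lock ∨ done)) = {n6}
EF (¬done ∧ (lock ∨ done)): least fixpoint, start Z0 = {n6}, add states with some successor in Z. Z1 = {n4, n6}; fixed.
Sat(EF (¬done ∧ (lock ∨ done))) = {n4, n6}
E[done U EF (¬done ∧ (lock ∨ done))]: least fixpoint, start Z0 = Sat(EF (¬done ∧ (lock ∨ done))) = {n4, n6}, add states in Sat(done) with some successor in Z. Already a fixed point.
Sat(E[done U EF (¬done ∧ (lock ∨ done))]) = {n4, n6}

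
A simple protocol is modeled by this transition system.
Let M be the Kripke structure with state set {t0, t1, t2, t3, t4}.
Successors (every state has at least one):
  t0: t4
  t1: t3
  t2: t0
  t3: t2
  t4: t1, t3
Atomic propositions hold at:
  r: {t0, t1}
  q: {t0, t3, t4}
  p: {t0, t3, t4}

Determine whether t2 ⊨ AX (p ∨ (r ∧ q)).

Sat(r ∧ q) = {t0}
Sat(p ∨ (r ∧ q)) = {t0, t3, t4}
Sat(AX (p ∨ (r ∧ q))) = {s : every successor in {t0, t3, t4}} = {t0, t1, t2}
t2 ∈ Sat(AX (p ∨ (r ∧ q))) = {t0, t1, t2}, so the formula holds at t2.

Yes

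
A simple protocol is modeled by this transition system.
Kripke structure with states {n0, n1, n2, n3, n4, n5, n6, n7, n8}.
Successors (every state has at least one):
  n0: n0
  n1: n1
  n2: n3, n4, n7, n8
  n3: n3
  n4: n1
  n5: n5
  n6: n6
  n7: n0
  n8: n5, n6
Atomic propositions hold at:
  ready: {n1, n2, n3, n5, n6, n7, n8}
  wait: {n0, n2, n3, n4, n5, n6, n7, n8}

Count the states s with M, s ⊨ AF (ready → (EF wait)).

EF wait: least fixpoint, start Z0 = {n0, n2, n3, n4, n5, n6, n7, n8}, add states with some successor in Z. Already a fixed point.
Sat(EF wait) = {n0, n2, n3, n4, n5, n6, n7, n8}
Sat(ready → (EF wait)) = {n0, n2, n3, n4, n5, n6, n7, n8}
AF (ready → (EF wait)): least fixpoint, start Z0 = {n0, n2, n3, n4, n5, n6, n7, n8}, add states with every successor in Z. Already a fixed point.
Sat(AF (ready → (EF wait))) = {n0, n2, n3, n4, n5, n6, n7, n8}
|Sat(AF (ready → (EF wait)))| = |{n0, n2, n3, n4, n5, n6, n7, n8}| = 8.

8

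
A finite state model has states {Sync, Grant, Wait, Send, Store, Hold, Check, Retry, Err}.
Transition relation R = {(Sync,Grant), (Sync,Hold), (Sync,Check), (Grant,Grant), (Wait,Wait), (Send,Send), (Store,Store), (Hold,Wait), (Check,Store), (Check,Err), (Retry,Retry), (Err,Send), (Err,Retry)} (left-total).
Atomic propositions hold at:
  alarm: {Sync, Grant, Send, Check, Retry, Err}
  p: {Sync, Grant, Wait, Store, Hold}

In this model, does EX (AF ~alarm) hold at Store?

Yes

Sat(~alarm) = {Wait, Store, Hold}
AF ~alarm: least fixpoint, start Z0 = {Wait, Store, Hold}, add states with every successor in Z. Already a fixed point.
Sat(AF ~alarm) = {Wait, Store, Hold}
Sat(EX (AF ~alarm)) = {s : some successor in {Wait, Store, Hold}} = {Sync, Wait, Store, Hold, Check}
Store ∈ Sat(EX (AF ~alarm)) = {Sync, Wait, Store, Hold, Check}, so the formula holds at Store.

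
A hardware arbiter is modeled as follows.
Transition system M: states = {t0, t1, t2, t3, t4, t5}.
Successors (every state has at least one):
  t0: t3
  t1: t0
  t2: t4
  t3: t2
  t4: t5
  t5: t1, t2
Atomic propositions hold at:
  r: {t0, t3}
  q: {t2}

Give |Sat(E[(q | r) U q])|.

3

Sat(q | r) = {t0, t2, t3}
E[(q | r) U q]: least fixpoint, start Z0 = Sat(q) = {t2}, add states in Sat(q | r) with some successor in Z. Z1 = {t2, t3}; Z2 = {t0, t2, t3}; fixed.
Sat(E[(q | r) U q]) = {t0, t2, t3}
|Sat(E[(q | r) U q])| = |{t0, t2, t3}| = 3.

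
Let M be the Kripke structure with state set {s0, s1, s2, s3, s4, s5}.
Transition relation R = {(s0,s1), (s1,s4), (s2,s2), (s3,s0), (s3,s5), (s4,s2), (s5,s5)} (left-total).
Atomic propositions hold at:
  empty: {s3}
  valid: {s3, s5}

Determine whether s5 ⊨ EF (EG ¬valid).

No

Sat(¬valid) = {s0, s1, s2, s4}
EG ¬valid: greatest fixpoint, start Z0 = {s0, s1, s2, s4}, keep only states in Sat with some successor in Z. Already a fixed point.
Sat(EG ¬valid) = {s0, s1, s2, s4}
EF (EG ¬valid): least fixpoint, start Z0 = {s0, s1, s2, s4}, add states with some successor in Z. Z1 = {s0, s1, s2, s3, s4}; fixed.
Sat(EF (EG ¬valid)) = {s0, s1, s2, s3, s4}
s5 ∉ Sat(EF (EG ¬valid)) = {s0, s1, s2, s3, s4}, so the formula does not hold at s5.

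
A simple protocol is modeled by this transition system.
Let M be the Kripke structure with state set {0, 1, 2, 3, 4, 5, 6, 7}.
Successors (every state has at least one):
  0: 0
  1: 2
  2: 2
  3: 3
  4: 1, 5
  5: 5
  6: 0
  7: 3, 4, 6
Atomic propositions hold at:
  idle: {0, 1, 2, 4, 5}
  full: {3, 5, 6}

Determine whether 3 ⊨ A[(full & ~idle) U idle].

Sat(~idle) = {3, 6, 7}
Sat(full & ~idle) = {3, 6}
A[(full & ~idle) U idle]: least fixpoint, start Z0 = Sat(idle) = {0, 1, 2, 4, 5}, add states in Sat(full & ~idle) with every successor in Z. Z1 = {0, 1, 2, 4, 5, 6}; fixed.
Sat(A[(full & ~idle) U idle]) = {0, 1, 2, 4, 5, 6}
3 ∉ Sat(A[(full & ~idle) U idle]) = {0, 1, 2, 4, 5, 6}, so the formula does not hold at 3.

No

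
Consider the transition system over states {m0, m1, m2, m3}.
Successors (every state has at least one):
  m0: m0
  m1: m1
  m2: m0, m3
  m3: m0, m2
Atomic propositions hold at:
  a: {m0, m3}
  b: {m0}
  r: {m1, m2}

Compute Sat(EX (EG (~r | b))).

Sat(~r) = {m0, m3}
Sat(~r | b) = {m0, m3}
EG (~r | b): greatest fixpoint, start Z0 = {m0, m3}, keep only states in Sat with some successor in Z. Already a fixed point.
Sat(EG (~r | b)) = {m0, m3}
Sat(EX (EG (~r | b))) = {s : some successor in {m0, m3}} = {m0, m2, m3}

{m0, m2, m3}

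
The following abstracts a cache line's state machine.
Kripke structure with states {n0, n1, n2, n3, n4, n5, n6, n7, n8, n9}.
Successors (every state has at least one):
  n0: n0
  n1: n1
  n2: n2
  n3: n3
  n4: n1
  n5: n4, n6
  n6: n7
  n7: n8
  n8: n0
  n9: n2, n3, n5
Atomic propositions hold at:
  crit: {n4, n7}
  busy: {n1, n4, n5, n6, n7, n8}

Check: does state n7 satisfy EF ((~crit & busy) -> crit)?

Sat(~crit) = {n0, n1, n2, n3, n5, n6, n8, n9}
Sat(~crit & busy) = {n1, n5, n6, n8}
Sat((~crit & busy) -> crit) = {n0, n2, n3, n4, n7, n9}
EF ((~crit & busy) -> crit): least fixpoint, start Z0 = {n0, n2, n3, n4, n7, n9}, add states with some successor in Z. Z1 = {n0, n2, n3, n4, n5, n6, n7, n8, n9}; fixed.
Sat(EF ((~crit & busy) -> crit)) = {n0, n2, n3, n4, n5, n6, n7, n8, n9}
n7 ∈ Sat(EF ((~crit & busy) -> crit)) = {n0, n2, n3, n4, n5, n6, n7, n8, n9}, so the formula holds at n7.

Yes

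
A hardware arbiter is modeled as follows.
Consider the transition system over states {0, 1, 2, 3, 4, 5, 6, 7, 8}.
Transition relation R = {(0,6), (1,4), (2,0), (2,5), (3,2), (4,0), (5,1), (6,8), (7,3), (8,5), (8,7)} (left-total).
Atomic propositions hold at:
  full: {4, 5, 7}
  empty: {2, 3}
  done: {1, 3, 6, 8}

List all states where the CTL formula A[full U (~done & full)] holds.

{4, 5, 7}

Sat(~done) = {0, 2, 4, 5, 7}
Sat(~done & full) = {4, 5, 7}
A[full U (~done & full)]: least fixpoint, start Z0 = Sat((~done & full)) = {4, 5, 7}, add states in Sat(full) with every successor in Z. Already a fixed point.
Sat(A[full U (~done & full)]) = {4, 5, 7}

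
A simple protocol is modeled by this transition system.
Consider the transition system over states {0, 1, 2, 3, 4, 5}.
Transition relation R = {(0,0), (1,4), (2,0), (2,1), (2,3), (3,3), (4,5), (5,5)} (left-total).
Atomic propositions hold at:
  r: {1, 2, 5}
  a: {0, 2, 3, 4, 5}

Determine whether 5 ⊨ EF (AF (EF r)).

EF r: least fixpoint, start Z0 = {1, 2, 5}, add states with some successor in Z. Z1 = {1, 2, 4, 5}; fixed.
Sat(EF r) = {1, 2, 4, 5}
AF (EF r): least fixpoint, start Z0 = {1, 2, 4, 5}, add states with every successor in Z. Already a fixed point.
Sat(AF (EF r)) = {1, 2, 4, 5}
EF (AF (EF r)): least fixpoint, start Z0 = {1, 2, 4, 5}, add states with some successor in Z. Already a fixed point.
Sat(EF (AF (EF r))) = {1, 2, 4, 5}
5 ∈ Sat(EF (AF (EF r))) = {1, 2, 4, 5}, so the formula holds at 5.

Yes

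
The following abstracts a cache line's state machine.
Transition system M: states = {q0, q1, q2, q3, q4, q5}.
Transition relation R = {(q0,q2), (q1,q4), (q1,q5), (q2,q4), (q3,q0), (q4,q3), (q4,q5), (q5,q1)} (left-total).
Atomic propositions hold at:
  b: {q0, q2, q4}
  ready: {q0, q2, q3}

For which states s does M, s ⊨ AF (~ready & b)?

Sat(~ready) = {q1, q4, q5}
Sat(~ready & b) = {q4}
AF (~ready & b): least fixpoint, start Z0 = {q4}, add states with every successor in Z. Z1 = {q2, q4}; Z2 = {q0, q2, q4}; Z3 = {q0, q2, q3, q4}; fixed.
Sat(AF (~ready & b)) = {q0, q2, q3, q4}

{q0, q2, q3, q4}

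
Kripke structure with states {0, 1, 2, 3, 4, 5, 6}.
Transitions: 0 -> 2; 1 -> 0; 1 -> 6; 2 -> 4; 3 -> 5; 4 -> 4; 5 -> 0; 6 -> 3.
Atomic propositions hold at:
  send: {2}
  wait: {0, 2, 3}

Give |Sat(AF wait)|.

AF wait: least fixpoint, start Z0 = {0, 2, 3}, add states with every successor in Z. Z1 = {0, 2, 3, 5, 6}; Z2 = {0, 1, 2, 3, 5, 6}; fixed.
Sat(AF wait) = {0, 1, 2, 3, 5, 6}
|Sat(AF wait)| = |{0, 1, 2, 3, 5, 6}| = 6.

6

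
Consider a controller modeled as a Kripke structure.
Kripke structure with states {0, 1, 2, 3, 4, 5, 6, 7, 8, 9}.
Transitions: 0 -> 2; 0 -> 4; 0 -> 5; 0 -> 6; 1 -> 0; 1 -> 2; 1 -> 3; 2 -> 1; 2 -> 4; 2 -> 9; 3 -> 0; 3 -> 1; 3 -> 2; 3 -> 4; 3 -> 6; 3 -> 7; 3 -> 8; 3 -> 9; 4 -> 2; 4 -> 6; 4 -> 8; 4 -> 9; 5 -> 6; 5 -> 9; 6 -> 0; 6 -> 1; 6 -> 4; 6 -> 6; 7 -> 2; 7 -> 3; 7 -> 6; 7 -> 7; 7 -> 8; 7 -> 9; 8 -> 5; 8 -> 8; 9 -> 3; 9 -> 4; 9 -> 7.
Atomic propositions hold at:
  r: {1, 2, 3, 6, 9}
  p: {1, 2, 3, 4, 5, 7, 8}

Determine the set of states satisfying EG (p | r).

Sat(p | r) = {1, 2, 3, 4, 5, 6, 7, 8, 9}
EG (p | r): greatest fixpoint, start Z0 = {1, 2, 3, 4, 5, 6, 7, 8, 9}, keep only states in Sat with some successor in Z. Already a fixed point.
Sat(EG (p | r)) = {1, 2, 3, 4, 5, 6, 7, 8, 9}

{1, 2, 3, 4, 5, 6, 7, 8, 9}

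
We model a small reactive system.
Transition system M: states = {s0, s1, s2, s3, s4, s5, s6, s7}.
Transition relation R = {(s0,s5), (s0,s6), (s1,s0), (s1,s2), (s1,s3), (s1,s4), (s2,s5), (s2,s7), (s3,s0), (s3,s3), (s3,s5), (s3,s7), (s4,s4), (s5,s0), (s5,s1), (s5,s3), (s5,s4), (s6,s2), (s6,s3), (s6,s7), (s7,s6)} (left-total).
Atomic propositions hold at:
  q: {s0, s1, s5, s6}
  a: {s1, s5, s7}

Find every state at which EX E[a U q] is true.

E[a U q]: least fixpoint, start Z0 = Sat(q) = {s0, s1, s5, s6}, add states in Sat(a) with some successor in Z. Z1 = {s0, s1, s5, s6, s7}; fixed.
Sat(E[a U q]) = {s0, s1, s5, s6, s7}
Sat(EX E[a U q]) = {s : some successor in {s0, s1, s5, s6, s7}} = {s0, s1, s2, s3, s5, s6, s7}

{s0, s1, s2, s3, s5, s6, s7}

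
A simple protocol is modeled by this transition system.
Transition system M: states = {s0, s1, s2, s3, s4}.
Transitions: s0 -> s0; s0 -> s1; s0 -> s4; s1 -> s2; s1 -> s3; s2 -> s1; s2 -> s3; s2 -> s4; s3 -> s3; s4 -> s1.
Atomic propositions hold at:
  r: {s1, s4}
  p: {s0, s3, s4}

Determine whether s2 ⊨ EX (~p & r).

Yes

Sat(~p) = {s1, s2}
Sat(~p & r) = {s1}
Sat(EX (~p & r)) = {s : some successor in {s1}} = {s0, s2, s4}
s2 ∈ Sat(EX (~p & r)) = {s0, s2, s4}, so the formula holds at s2.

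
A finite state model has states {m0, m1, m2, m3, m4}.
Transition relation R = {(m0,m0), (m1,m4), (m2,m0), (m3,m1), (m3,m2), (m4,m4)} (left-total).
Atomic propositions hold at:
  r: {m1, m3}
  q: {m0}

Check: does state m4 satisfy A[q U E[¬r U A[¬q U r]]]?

No

Sat(¬r) = {m0, m2, m4}
Sat(¬q) = {m1, m2, m3, m4}
A[¬q U r]: least fixpoint, start Z0 = Sat(r) = {m1, m3}, add states in Sat(¬q) with every successor in Z. Already a fixed point.
Sat(A[¬q U r]) = {m1, m3}
E[¬r U A[¬q U r]]: least fixpoint, start Z0 = Sat(A[¬q U r]) = {m1, m3}, add states in Sat(¬r) with some successor in Z. Already a fixed point.
Sat(E[¬r U A[¬q U r]]) = {m1, m3}
A[q U E[¬r U A[¬q U r]]]: least fixpoint, start Z0 = Sat(E[¬r U A[¬q U r]]) = {m1, m3}, add states in Sat(q) with every successor in Z. Already a fixed point.
Sat(A[q U E[¬r U A[¬q U r]]]) = {m1, m3}
m4 ∉ Sat(A[q U E[¬r U A[¬q U r]]]) = {m1, m3}, so the formula does not hold at m4.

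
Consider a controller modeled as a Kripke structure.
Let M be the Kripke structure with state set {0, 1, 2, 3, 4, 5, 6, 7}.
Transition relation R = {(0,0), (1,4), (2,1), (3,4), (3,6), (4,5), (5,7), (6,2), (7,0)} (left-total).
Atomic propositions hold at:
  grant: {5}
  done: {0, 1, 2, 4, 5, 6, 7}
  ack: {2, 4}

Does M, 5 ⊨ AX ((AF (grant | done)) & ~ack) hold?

Sat(grant | done) = {0, 1, 2, 4, 5, 6, 7}
AF (grant | done): least fixpoint, start Z0 = {0, 1, 2, 4, 5, 6, 7}, add states with every successor in Z. Z1 = {0, 1, 2, 3, 4, 5, 6, 7}; fixed.
Sat(AF (grant | done)) = {0, 1, 2, 3, 4, 5, 6, 7}
Sat(~ack) = {0, 1, 3, 5, 6, 7}
Sat((AF (grant | done)) & ~ack) = {0, 1, 3, 5, 6, 7}
Sat(AX ((AF (grant | done)) & ~ack)) = {s : every successor in {0, 1, 3, 5, 6, 7}} = {0, 2, 4, 5, 7}
5 ∈ Sat(AX ((AF (grant | done)) & ~ack)) = {0, 2, 4, 5, 7}, so the formula holds at 5.

Yes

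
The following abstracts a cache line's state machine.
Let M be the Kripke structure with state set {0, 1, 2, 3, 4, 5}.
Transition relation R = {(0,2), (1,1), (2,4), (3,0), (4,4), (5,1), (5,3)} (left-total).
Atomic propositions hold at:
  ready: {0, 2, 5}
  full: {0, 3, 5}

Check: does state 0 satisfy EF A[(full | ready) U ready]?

Yes

Sat(full | ready) = {0, 2, 3, 5}
A[(full | ready) U ready]: least fixpoint, start Z0 = Sat(ready) = {0, 2, 5}, add states in Sat(full | ready) with every successor in Z. Z1 = {0, 2, 3, 5}; fixed.
Sat(A[(full | ready) U ready]) = {0, 2, 3, 5}
EF A[(full | ready) U ready]: least fixpoint, start Z0 = {0, 2, 3, 5}, add states with some successor in Z. Already a fixed point.
Sat(EF A[(full | ready) U ready]) = {0, 2, 3, 5}
0 ∈ Sat(EF A[(full | ready) U ready]) = {0, 2, 3, 5}, so the formula holds at 0.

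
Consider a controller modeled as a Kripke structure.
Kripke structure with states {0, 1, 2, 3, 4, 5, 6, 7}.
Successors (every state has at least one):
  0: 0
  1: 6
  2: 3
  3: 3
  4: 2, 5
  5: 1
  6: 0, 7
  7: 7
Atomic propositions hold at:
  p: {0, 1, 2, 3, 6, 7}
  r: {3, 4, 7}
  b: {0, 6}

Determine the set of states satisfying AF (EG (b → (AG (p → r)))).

{2, 3, 4, 7}

Sat(p → r) = {3, 4, 5, 7}
AG (p → r): greatest fixpoint, start Z0 = {3, 4, 5, 7}, keep only states in Sat with every successor in Z. Z1 = {3, 7}; fixed.
Sat(AG (p → r)) = {3, 7}
Sat(b → (AG (p → r))) = {1, 2, 3, 4, 5, 7}
EG (b → (AG (p → r))): greatest fixpoint, start Z0 = {1, 2, 3, 4, 5, 7}, keep only states in Sat with some successor in Z. Z1 = {2, 3, 4, 5, 7}; Z2 = {2, 3, 4, 7}; fixed.
Sat(EG (b → (AG (p → r)))) = {2, 3, 4, 7}
AF (EG (b → (AG (p → r)))): least fixpoint, start Z0 = {2, 3, 4, 7}, add states with every successor in Z. Already a fixed point.
Sat(AF (EG (b → (AG (p → r))))) = {2, 3, 4, 7}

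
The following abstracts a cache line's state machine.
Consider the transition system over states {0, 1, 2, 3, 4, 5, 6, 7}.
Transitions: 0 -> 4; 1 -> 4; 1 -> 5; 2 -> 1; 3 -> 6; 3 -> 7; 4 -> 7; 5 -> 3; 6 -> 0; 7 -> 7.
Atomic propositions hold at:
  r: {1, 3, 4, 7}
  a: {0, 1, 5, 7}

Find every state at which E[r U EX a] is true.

{1, 2, 3, 4, 6, 7}

Sat(EX a) = {s : some successor in {0, 1, 5, 7}} = {1, 2, 3, 4, 6, 7}
E[r U EX a]: least fixpoint, start Z0 = Sat(EX a) = {1, 2, 3, 4, 6, 7}, add states in Sat(r) with some successor in Z. Already a fixed point.
Sat(E[r U EX a]) = {1, 2, 3, 4, 6, 7}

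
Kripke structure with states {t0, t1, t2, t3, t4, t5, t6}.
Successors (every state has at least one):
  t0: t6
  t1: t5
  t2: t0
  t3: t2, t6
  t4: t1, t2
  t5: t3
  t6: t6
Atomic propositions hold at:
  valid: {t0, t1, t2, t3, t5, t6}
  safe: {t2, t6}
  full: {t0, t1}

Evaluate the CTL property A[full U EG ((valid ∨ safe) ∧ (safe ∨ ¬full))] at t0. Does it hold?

Yes

Sat(valid ∨ safe) = {t0, t1, t2, t3, t5, t6}
Sat(¬full) = {t2, t3, t4, t5, t6}
Sat(safe ∨ ¬full) = {t2, t3, t4, t5, t6}
Sat((valid ∨ safe) ∧ (safe ∨ ¬full)) = {t2, t3, t5, t6}
EG ((valid ∨ safe) ∧ (safe ∨ ¬full)): greatest fixpoint, start Z0 = {t2, t3, t5, t6}, keep only states in Sat with some successor in Z. Z1 = {t3, t5, t6}; fixed.
Sat(EG ((valid ∨ safe) ∧ (safe ∨ ¬full))) = {t3, t5, t6}
A[full U EG ((valid ∨ safe) ∧ (safe ∨ ¬full))]: least fixpoint, start Z0 = Sat(EG ((valid ∨ safe) ∧ (safe ∨ ¬full))) = {t3, t5, t6}, add states in Sat(full) with every successor in Z. Z1 = {t0, t1, t3, t5, t6}; fixed.
Sat(A[full U EG ((valid ∨ safe) ∧ (safe ∨ ¬full))]) = {t0, t1, t3, t5, t6}
t0 ∈ Sat(A[full U EG ((valid ∨ safe) ∧ (safe ∨ ¬full))]) = {t0, t1, t3, t5, t6}, so the formula holds at t0.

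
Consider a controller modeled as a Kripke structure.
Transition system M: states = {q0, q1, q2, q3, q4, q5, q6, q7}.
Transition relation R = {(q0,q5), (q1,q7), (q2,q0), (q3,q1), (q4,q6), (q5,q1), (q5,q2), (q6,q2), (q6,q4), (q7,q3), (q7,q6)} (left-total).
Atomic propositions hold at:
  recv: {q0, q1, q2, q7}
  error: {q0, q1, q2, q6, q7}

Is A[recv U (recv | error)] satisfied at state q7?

Sat(recv | error) = {q0, q1, q2, q6, q7}
A[recv U (recv | error)]: least fixpoint, start Z0 = Sat((recv | error)) = {q0, q1, q2, q6, q7}, add states in Sat(recv) with every successor in Z. Already a fixed point.
Sat(A[recv U (recv | error)]) = {q0, q1, q2, q6, q7}
q7 ∈ Sat(A[recv U (recv | error)]) = {q0, q1, q2, q6, q7}, so the formula holds at q7.

Yes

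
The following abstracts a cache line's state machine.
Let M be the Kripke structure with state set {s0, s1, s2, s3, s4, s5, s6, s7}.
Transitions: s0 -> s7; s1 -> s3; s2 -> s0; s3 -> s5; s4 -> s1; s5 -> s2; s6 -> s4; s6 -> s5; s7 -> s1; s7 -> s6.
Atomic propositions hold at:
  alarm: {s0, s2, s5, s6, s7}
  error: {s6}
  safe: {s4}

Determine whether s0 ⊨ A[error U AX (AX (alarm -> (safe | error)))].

Yes

Sat(safe | error) = {s4, s6}
Sat(alarm -> (safe | error)) = {s1, s3, s4, s6}
Sat(AX (alarm -> (safe | error))) = {s : every successor in {s1, s3, s4, s6}} = {s1, s4, s7}
Sat(AX (AX (alarm -> (safe | error)))) = {s : every successor in {s1, s4, s7}} = {s0, s4}
A[error U AX (AX (alarm -> (safe | error)))]: least fixpoint, start Z0 = Sat(AX (AX (alarm -> (safe | error)))) = {s0, s4}, add states in Sat(error) with every successor in Z. Already a fixed point.
Sat(A[error U AX (AX (alarm -> (safe | error)))]) = {s0, s4}
s0 ∈ Sat(A[error U AX (AX (alarm -> (safe | error)))]) = {s0, s4}, so the formula holds at s0.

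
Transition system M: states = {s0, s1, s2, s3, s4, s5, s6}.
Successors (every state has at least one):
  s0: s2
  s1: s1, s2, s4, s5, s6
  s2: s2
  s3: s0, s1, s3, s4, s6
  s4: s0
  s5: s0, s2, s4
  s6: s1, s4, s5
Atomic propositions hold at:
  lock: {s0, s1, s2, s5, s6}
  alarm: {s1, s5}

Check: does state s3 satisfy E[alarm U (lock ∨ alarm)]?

Sat(lock ∨ alarm) = {s0, s1, s2, s5, s6}
E[alarm U (lock ∨ alarm)]: least fixpoint, start Z0 = Sat((lock ∨ alarm)) = {s0, s1, s2, s5, s6}, add states in Sat(alarm) with some successor in Z. Already a fixed point.
Sat(E[alarm U (lock ∨ alarm)]) = {s0, s1, s2, s5, s6}
s3 ∉ Sat(E[alarm U (lock ∨ alarm)]) = {s0, s1, s2, s5, s6}, so the formula does not hold at s3.

No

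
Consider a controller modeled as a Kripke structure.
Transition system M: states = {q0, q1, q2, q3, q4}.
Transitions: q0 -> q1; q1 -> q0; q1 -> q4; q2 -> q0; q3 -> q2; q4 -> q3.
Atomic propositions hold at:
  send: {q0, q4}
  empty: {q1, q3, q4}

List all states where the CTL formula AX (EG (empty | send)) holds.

{q0, q2}

Sat(empty | send) = {q0, q1, q3, q4}
EG (empty | send): greatest fixpoint, start Z0 = {q0, q1, q3, q4}, keep only states in Sat with some successor in Z. Z1 = {q0, q1, q4}; Z2 = {q0, q1}; fixed.
Sat(EG (empty | send)) = {q0, q1}
Sat(AX (EG (empty | send))) = {s : every successor in {q0, q1}} = {q0, q2}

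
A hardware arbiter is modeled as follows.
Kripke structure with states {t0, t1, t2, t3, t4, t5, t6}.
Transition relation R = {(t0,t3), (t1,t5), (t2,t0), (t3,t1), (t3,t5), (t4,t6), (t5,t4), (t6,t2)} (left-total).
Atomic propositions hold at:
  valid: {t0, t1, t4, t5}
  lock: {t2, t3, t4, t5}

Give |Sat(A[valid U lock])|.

A[valid U lock]: least fixpoint, start Z0 = Sat(lock) = {t2, t3, t4, t5}, add states in Sat(valid) with every successor in Z. Z1 = {t0, t1, t2, t3, t4, t5}; fixed.
Sat(A[valid U lock]) = {t0, t1, t2, t3, t4, t5}
|Sat(A[valid U lock])| = |{t0, t1, t2, t3, t4, t5}| = 6.

6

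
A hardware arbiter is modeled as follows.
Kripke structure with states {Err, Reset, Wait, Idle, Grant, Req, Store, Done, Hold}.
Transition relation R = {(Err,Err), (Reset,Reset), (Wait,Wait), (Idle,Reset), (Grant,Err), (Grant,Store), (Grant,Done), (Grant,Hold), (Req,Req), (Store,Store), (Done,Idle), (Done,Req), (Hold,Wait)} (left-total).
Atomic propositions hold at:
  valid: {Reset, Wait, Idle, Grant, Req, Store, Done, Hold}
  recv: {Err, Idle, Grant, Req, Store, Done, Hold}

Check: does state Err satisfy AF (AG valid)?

No

AG valid: greatest fixpoint, start Z0 = {Reset, Wait, Idle, Grant, Req, Store, Done, Hold}, keep only states in Sat with every successor in Z. Z1 = {Reset, Wait, Idle, Req, Store, Done, Hold}; fixed.
Sat(AG valid) = {Reset, Wait, Idle, Req, Store, Done, Hold}
AF (AG valid): least fixpoint, start Z0 = {Reset, Wait, Idle, Req, Store, Done, Hold}, add states with every successor in Z. Already a fixed point.
Sat(AF (AG valid)) = {Reset, Wait, Idle, Req, Store, Done, Hold}
Err ∉ Sat(AF (AG valid)) = {Reset, Wait, Idle, Req, Store, Done, Hold}, so the formula does not hold at Err.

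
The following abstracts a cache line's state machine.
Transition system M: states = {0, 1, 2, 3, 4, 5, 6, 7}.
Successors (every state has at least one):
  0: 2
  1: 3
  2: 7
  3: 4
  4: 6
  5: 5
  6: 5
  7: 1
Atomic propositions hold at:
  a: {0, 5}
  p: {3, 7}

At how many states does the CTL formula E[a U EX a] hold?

2

Sat(EX a) = {s : some successor in {0, 5}} = {5, 6}
E[a U EX a]: least fixpoint, start Z0 = Sat(EX a) = {5, 6}, add states in Sat(a) with some successor in Z. Already a fixed point.
Sat(E[a U EX a]) = {5, 6}
|Sat(E[a U EX a])| = |{5, 6}| = 2.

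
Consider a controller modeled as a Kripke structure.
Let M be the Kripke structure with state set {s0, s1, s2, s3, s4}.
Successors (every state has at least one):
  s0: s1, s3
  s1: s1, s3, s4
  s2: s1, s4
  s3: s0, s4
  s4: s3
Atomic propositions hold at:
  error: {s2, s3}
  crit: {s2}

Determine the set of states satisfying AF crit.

AF crit: least fixpoint, start Z0 = {s2}, add states with every successor in Z. Already a fixed point.
Sat(AF crit) = {s2}

{s2}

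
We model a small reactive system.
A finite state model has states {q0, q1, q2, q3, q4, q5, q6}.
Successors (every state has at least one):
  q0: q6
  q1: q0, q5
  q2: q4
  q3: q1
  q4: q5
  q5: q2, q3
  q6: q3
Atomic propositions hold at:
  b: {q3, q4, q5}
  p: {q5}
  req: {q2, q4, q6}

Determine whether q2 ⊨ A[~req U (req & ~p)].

Sat(~req) = {q0, q1, q3, q5}
Sat(~p) = {q0, q1, q2, q3, q4, q6}
Sat(req & ~p) = {q2, q4, q6}
A[~req U (req & ~p)]: least fixpoint, start Z0 = Sat((req & ~p)) = {q2, q4, q6}, add states in Sat(~req) with every successor in Z. Z1 = {q0, q2, q4, q6}; fixed.
Sat(A[~req U (req & ~p)]) = {q0, q2, q4, q6}
q2 ∈ Sat(A[~req U (req & ~p)]) = {q0, q2, q4, q6}, so the formula holds at q2.

Yes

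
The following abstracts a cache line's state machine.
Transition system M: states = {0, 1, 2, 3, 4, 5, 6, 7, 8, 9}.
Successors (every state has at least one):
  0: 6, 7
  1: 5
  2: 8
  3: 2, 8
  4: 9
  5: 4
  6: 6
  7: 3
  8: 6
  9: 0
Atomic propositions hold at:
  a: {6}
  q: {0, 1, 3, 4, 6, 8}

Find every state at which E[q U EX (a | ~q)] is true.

Sat(~q) = {2, 5, 7, 9}
Sat(a | ~q) = {2, 5, 6, 7, 9}
Sat(EX (a | ~q)) = {s : some successor in {2, 5, 6, 7, 9}} = {0, 1, 3, 4, 6, 8}
E[q U EX (a | ~q)]: least fixpoint, start Z0 = Sat(EX (a | ~q)) = {0, 1, 3, 4, 6, 8}, add states in Sat(q) with some successor in Z. Already a fixed point.
Sat(E[q U EX (a | ~q)]) = {0, 1, 3, 4, 6, 8}

{0, 1, 3, 4, 6, 8}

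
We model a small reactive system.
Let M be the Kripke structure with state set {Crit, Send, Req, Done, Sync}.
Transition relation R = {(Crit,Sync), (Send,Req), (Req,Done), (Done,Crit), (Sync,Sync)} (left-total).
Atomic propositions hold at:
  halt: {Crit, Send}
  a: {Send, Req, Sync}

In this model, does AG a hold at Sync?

Yes

AG a: greatest fixpoint, start Z0 = {Send, Req, Sync}, keep only states in Sat with every successor in Z. Z1 = {Send, Sync}; Z2 = {Sync}; fixed.
Sat(AG a) = {Sync}
Sync ∈ Sat(AG a) = {Sync}, so the formula holds at Sync.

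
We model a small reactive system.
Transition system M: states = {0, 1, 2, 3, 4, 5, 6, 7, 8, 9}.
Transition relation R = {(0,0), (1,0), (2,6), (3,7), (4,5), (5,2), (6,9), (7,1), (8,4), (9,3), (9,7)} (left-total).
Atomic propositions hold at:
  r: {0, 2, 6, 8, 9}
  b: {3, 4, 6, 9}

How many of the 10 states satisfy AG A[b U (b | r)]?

1

Sat(b | r) = {0, 2, 3, 4, 6, 8, 9}
A[b U (b | r)]: least fixpoint, start Z0 = Sat((b | r)) = {0, 2, 3, 4, 6, 8, 9}, add states in Sat(b) with every successor in Z. Already a fixed point.
Sat(A[b U (b | r)]) = {0, 2, 3, 4, 6, 8, 9}
AG A[b U (b | r)]: greatest fixpoint, start Z0 = {0, 2, 3, 4, 6, 8, 9}, keep only states in Sat with every successor in Z. Z1 = {0, 2, 6, 8}; Z2 = {0, 2}; Z3 = {0}; fixed.
Sat(AG A[b U (b | r)]) = {0}
|Sat(AG A[b U (b | r)])| = |{0}| = 1.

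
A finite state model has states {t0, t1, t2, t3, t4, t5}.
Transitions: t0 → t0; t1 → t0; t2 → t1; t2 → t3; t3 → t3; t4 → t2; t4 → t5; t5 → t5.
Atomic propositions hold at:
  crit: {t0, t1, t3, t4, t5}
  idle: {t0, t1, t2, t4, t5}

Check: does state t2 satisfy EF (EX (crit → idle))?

Sat(crit → idle) = {t0, t1, t2, t4, t5}
Sat(EX (crit → idle)) = {s : some successor in {t0, t1, t2, t4, t5}} = {t0, t1, t2, t4, t5}
EF (EX (crit → idle)): least fixpoint, start Z0 = {t0, t1, t2, t4, t5}, add states with some successor in Z. Already a fixed point.
Sat(EF (EX (crit → idle))) = {t0, t1, t2, t4, t5}
t2 ∈ Sat(EF (EX (crit → idle))) = {t0, t1, t2, t4, t5}, so the formula holds at t2.

Yes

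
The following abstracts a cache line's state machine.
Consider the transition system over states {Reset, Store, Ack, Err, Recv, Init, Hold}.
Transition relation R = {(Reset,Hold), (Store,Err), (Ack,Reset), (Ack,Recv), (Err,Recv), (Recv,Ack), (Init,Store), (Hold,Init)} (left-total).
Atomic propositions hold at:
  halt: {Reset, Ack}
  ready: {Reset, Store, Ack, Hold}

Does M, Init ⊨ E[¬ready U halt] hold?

Sat(¬ready) = {Err, Recv, Init}
E[¬ready U halt]: least fixpoint, start Z0 = Sat(halt) = {Reset, Ack}, add states in Sat(¬ready) with some successor in Z. Z1 = {Reset, Ack, Recv}; Z2 = {Reset, Ack, Err, Recv}; fixed.
Sat(E[¬ready U halt]) = {Reset, Ack, Err, Recv}
Init ∉ Sat(E[¬ready U halt]) = {Reset, Ack, Err, Recv}, so the formula does not hold at Init.

No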